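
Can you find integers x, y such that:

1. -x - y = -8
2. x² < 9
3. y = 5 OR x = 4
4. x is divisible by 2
No

The full constraint system is jointly infeasible over the integers. Each constraint and what it forces:

  - -x - y = -8: is a linear equation tying the variables together
  - x² < 9: restricts x to |x| ≤ 2
  - y = 5 OR x = 4: forces a choice: either y = 5 or x = 4
  - x is divisible by 2: restricts x to multiples of 2

Split on the disjunction (y = 5 OR x = 4):
  • If y = 5: with y = 5, writing x = 2x', every remaining term of the linear equation is divisible by 2, so the left side is ≡ 0 (mod 2); but the right side -3 ≡ 1 (mod 2). No integers can satisfy it.
  • If x = 4: this contradicts x² < 9, which requires |x| ≤ 2.
Both branches are infeasible, so the system has no integer solution.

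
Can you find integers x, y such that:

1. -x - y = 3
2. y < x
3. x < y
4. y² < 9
No

A contradictory subset is {y < x, x < y}. No integer assignment can satisfy these jointly:

  - y < x: bounds one variable relative to another variable
  - x < y: bounds one variable relative to another variable

Direct contradiction: x > y and y > x cannot both hold.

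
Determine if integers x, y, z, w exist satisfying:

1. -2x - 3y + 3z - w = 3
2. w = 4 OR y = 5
Yes

Take x = 1, y = -3, z = 0, w = 4. Substituting into each constraint:
  (1) -2(1) - 3(-3) + 3(0) + (-4) = 3 ✓
  (2) w = 4, target 4 ✓ (first branch holds)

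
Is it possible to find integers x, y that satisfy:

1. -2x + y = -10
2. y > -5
Yes

Take x = 3, y = -4. Substituting into each constraint:
  (1) -2(3) + (-4) = -10 ✓
  (2) -4 > -5 ✓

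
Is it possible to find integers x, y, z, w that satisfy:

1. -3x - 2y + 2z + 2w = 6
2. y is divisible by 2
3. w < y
Yes

Take x = -2, y = 0, z = 1, w = -1. Substituting into each constraint:
  (1) -3(-2) - 2(0) + 2(1) + 2(-1) = 6 ✓
  (2) 0 = 2 × 0, remainder 0 ✓
  (3) -1 < 0 ✓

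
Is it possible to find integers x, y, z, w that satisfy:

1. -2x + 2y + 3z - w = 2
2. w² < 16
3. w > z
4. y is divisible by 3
Yes

Take x = -4, y = 0, z = -2, w = 0. Substituting into each constraint:
  (1) -2(-4) + 2(0) + 3(-2) + 0 = 2 ✓
  (2) w² = (0)² = 0, and 0 < 16 ✓
  (3) 0 > -2 ✓
  (4) 0 = 3 × 0, remainder 0 ✓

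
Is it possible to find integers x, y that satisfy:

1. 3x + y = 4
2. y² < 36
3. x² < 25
Yes

Take x = 0, y = 4. Substituting into each constraint:
  (1) 3(0) + 4 = 4 ✓
  (2) y² = (4)² = 16, and 16 < 36 ✓
  (3) x² = (0)² = 0, and 0 < 25 ✓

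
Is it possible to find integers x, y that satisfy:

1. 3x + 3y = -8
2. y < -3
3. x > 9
No

Even the single constraint (3x + 3y = -8) is infeasible over the integers.

  - 3x + 3y = -8: every term on the left is divisible by 3, so the LHS ≡ 0 (mod 3), but the RHS -8 is not — no integer solution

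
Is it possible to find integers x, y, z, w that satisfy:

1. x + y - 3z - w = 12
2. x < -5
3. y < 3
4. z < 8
Yes

Take x = -6, y = 0, z = -6, w = 0. Substituting into each constraint:
  (1) (-6) + 0 - 3(-6) + 0 = 12 ✓
  (2) -6 < -5 ✓
  (3) 0 < 3 ✓
  (4) -6 < 8 ✓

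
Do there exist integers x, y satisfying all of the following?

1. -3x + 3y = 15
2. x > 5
Yes

Take x = 6, y = 11. Substituting into each constraint:
  (1) -3(6) + 3(11) = 15 ✓
  (2) 6 > 5 ✓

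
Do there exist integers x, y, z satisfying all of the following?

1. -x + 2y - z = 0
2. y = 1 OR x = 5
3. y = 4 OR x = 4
Yes

Take x = 5, y = 4, z = 3. Substituting into each constraint:
  (1) (-5) + 2(4) + (-3) = 0 ✓
  (2) x = 5, target 5 ✓ (second branch holds)
  (3) y = 4, target 4 ✓ (first branch holds)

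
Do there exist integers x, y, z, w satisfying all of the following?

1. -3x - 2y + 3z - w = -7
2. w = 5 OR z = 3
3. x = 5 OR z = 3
Yes

Take x = 0, y = 0, z = 3, w = 16. Substituting into each constraint:
  (1) -3(0) - 2(0) + 3(3) + (-16) = -7 ✓
  (2) z = 3, target 3 ✓ (second branch holds)
  (3) z = 3, target 3 ✓ (second branch holds)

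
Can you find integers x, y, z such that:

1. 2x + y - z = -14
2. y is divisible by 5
Yes

Take x = 0, y = 0, z = 14. Substituting into each constraint:
  (1) 2(0) + 0 + (-14) = -14 ✓
  (2) 0 = 5 × 0, remainder 0 ✓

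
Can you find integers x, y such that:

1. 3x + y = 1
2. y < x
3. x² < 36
Yes

Take x = 1, y = -2. Substituting into each constraint:
  (1) 3(1) + (-2) = 1 ✓
  (2) -2 < 1 ✓
  (3) x² = (1)² = 1, and 1 < 36 ✓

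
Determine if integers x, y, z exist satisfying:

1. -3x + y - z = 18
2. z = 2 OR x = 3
Yes

Take x = 3, y = 0, z = -27. Substituting into each constraint:
  (1) -3(3) + 0 + 27 = 18 ✓
  (2) x = 3, target 3 ✓ (second branch holds)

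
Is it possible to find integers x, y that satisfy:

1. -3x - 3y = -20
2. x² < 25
No

Even the single constraint (-3x - 3y = -20) is infeasible over the integers.

  - -3x - 3y = -20: every term on the left is divisible by 3, so the LHS ≡ 0 (mod 3), but the RHS -20 is not — no integer solution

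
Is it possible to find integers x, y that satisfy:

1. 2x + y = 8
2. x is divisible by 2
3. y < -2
Yes

Take x = 6, y = -4. Substituting into each constraint:
  (1) 2(6) + (-4) = 8 ✓
  (2) 6 = 2 × 3, remainder 0 ✓
  (3) -4 < -2 ✓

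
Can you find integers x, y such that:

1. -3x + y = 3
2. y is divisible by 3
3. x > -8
Yes

Take x = -1, y = 0. Substituting into each constraint:
  (1) -3(-1) + 0 = 3 ✓
  (2) 0 = 3 × 0, remainder 0 ✓
  (3) -1 > -8 ✓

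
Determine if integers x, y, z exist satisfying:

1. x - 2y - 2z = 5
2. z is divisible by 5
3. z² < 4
Yes

Take x = 1, y = -2, z = 0. Substituting into each constraint:
  (1) 1 - 2(-2) - 2(0) = 5 ✓
  (2) 0 = 5 × 0, remainder 0 ✓
  (3) z² = (0)² = 0, and 0 < 4 ✓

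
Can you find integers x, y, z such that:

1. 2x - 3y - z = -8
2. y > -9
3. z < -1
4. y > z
Yes

Take x = -5, y = 0, z = -2. Substituting into each constraint:
  (1) 2(-5) - 3(0) + 2 = -8 ✓
  (2) 0 > -9 ✓
  (3) -2 < -1 ✓
  (4) 0 > -2 ✓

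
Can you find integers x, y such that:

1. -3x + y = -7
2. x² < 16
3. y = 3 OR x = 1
Yes

Take x = 1, y = -4. Substituting into each constraint:
  (1) -3(1) + (-4) = -7 ✓
  (2) x² = (1)² = 1, and 1 < 16 ✓
  (3) x = 1, target 1 ✓ (second branch holds)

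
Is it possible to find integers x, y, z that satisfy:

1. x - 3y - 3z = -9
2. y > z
Yes

Take x = -12, y = 0, z = -1. Substituting into each constraint:
  (1) (-12) - 3(0) - 3(-1) = -9 ✓
  (2) 0 > -1 ✓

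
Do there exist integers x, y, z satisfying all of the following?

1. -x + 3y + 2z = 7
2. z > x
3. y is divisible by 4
Yes

Take x = -7, y = 4, z = -6. Substituting into each constraint:
  (1) 7 + 3(4) + 2(-6) = 7 ✓
  (2) -6 > -7 ✓
  (3) 4 = 4 × 1, remainder 0 ✓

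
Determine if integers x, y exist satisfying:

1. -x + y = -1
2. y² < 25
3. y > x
No

A contradictory subset is {-x + y = -1, y > x}. No integer assignment can satisfy these jointly:

  - -x + y = -1: is a linear equation tying the variables together
  - y > x: bounds one variable relative to another variable

From the equation, x − y = 1, i.e. y − x = -1; but y > x requires y − x ≥ 1. Contradiction.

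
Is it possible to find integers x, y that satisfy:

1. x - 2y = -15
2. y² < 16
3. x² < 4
No

The full constraint system is jointly infeasible over the integers. Each constraint and what it forces:

  - x - 2y = -15: is a linear equation tying the variables together
  - y² < 16: restricts y to |y| ≤ 3
  - x² < 4: restricts x to |x| ≤ 1

Range argument: with x ∈ [-1, 1], y ∈ [-3, 3], the left side of the equation is at least -7, but the right side is -15 < -7. No integer solution exists.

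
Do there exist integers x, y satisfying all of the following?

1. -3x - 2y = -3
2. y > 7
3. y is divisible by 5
Yes

Take x = -9, y = 15. Substituting into each constraint:
  (1) -3(-9) - 2(15) = -3 ✓
  (2) 15 > 7 ✓
  (3) 15 = 5 × 3, remainder 0 ✓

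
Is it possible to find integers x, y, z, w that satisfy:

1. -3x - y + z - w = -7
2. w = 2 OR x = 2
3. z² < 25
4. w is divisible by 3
Yes

Take x = 2, y = 0, z = -1, w = 0. Substituting into each constraint:
  (1) -3(2) + 0 + (-1) + 0 = -7 ✓
  (2) x = 2, target 2 ✓ (second branch holds)
  (3) z² = (-1)² = 1, and 1 < 25 ✓
  (4) 0 = 3 × 0, remainder 0 ✓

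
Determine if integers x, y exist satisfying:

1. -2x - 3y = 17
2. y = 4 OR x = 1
No

The full constraint system is jointly infeasible over the integers. Each constraint and what it forces:

  - -2x - 3y = 17: is a linear equation tying the variables together
  - y = 4 OR x = 1: forces a choice: either y = 4 or x = 1

Split on the disjunction (y = 4 OR x = 1):
  • If y = 4: with y = 4, every remaining term of the linear equation is divisible by 2, so the left side is ≡ 0 (mod 2); but the right side 29 ≡ 1 (mod 2). No integers can satisfy it.
  • If x = 1: with x = 1, every remaining term of the linear equation is divisible by 3, so the left side is ≡ 0 (mod 3); but the right side 19 ≡ 1 (mod 3). No integers can satisfy it.
Both branches are infeasible, so the system has no integer solution.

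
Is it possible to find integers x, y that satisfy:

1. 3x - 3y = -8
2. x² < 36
No

Even the single constraint (3x - 3y = -8) is infeasible over the integers.

  - 3x - 3y = -8: every term on the left is divisible by 3, so the LHS ≡ 0 (mod 3), but the RHS -8 is not — no integer solution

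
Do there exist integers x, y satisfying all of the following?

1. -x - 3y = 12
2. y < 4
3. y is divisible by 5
Yes

Take x = -12, y = 0. Substituting into each constraint:
  (1) 12 - 3(0) = 12 ✓
  (2) 0 < 4 ✓
  (3) 0 = 5 × 0, remainder 0 ✓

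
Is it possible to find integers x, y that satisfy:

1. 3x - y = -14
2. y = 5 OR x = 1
Yes

Take x = 1, y = 17. Substituting into each constraint:
  (1) 3(1) + (-17) = -14 ✓
  (2) x = 1, target 1 ✓ (second branch holds)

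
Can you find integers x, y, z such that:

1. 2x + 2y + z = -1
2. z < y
Yes

Take x = 0, y = 0, z = -1. Substituting into each constraint:
  (1) 2(0) + 2(0) + (-1) = -1 ✓
  (2) -1 < 0 ✓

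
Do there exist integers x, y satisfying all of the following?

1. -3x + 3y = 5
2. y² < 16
No

Even the single constraint (-3x + 3y = 5) is infeasible over the integers.

  - -3x + 3y = 5: every term on the left is divisible by 3, so the LHS ≡ 0 (mod 3), but the RHS 5 is not — no integer solution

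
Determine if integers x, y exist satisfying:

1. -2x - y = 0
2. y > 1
Yes

Take x = -1, y = 2. Substituting into each constraint:
  (1) -2(-1) + (-2) = 0 ✓
  (2) 2 > 1 ✓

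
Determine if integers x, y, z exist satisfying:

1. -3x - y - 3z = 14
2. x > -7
Yes

Take x = 0, y = -14, z = 0. Substituting into each constraint:
  (1) -3(0) + 14 - 3(0) = 14 ✓
  (2) 0 > -7 ✓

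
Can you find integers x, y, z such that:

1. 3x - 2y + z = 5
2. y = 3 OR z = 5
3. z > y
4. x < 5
Yes

Take x = 2, y = 3, z = 5. Substituting into each constraint:
  (1) 3(2) - 2(3) + 5 = 5 ✓
  (2) y = 3, target 3 ✓ (first branch holds)
  (3) 5 > 3 ✓
  (4) 2 < 5 ✓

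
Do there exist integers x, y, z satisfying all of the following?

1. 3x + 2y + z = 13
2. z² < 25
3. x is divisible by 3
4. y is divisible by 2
Yes

Take x = -15, y = 28, z = 2. Substituting into each constraint:
  (1) 3(-15) + 2(28) + 2 = 13 ✓
  (2) z² = (2)² = 4, and 4 < 25 ✓
  (3) -15 = 3 × -5, remainder 0 ✓
  (4) 28 = 2 × 14, remainder 0 ✓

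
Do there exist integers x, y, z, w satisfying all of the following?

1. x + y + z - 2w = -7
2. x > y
Yes

Take x = 0, y = -1, z = 0, w = 3. Substituting into each constraint:
  (1) 0 + (-1) + 0 - 2(3) = -7 ✓
  (2) 0 > -1 ✓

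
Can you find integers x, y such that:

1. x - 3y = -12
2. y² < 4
Yes

Take x = -12, y = 0. Substituting into each constraint:
  (1) (-12) - 3(0) = -12 ✓
  (2) y² = (0)² = 0, and 0 < 4 ✓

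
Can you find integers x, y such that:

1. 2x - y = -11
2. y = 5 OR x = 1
Yes

Take x = 1, y = 13. Substituting into each constraint:
  (1) 2(1) + (-13) = -11 ✓
  (2) x = 1, target 1 ✓ (second branch holds)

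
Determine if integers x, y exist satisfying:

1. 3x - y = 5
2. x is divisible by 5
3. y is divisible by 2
Yes

Take x = -5, y = -20. Substituting into each constraint:
  (1) 3(-5) + 20 = 5 ✓
  (2) -5 = 5 × -1, remainder 0 ✓
  (3) -20 = 2 × -10, remainder 0 ✓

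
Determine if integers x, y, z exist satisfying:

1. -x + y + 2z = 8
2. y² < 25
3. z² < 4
Yes

Take x = -8, y = 0, z = 0. Substituting into each constraint:
  (1) 8 + 0 + 2(0) = 8 ✓
  (2) y² = (0)² = 0, and 0 < 25 ✓
  (3) z² = (0)² = 0, and 0 < 4 ✓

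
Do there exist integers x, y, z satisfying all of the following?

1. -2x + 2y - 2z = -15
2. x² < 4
No

Even the single constraint (-2x + 2y - 2z = -15) is infeasible over the integers.

  - -2x + 2y - 2z = -15: every term on the left is divisible by 2, so the LHS ≡ 0 (mod 2), but the RHS -15 is not — no integer solution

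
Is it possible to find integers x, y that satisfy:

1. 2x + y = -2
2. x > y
Yes

Take x = 0, y = -2. Substituting into each constraint:
  (1) 2(0) + (-2) = -2 ✓
  (2) 0 > -2 ✓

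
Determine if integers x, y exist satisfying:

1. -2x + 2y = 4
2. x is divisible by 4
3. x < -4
Yes

Take x = -8, y = -6. Substituting into each constraint:
  (1) -2(-8) + 2(-6) = 4 ✓
  (2) -8 = 4 × -2, remainder 0 ✓
  (3) -8 < -4 ✓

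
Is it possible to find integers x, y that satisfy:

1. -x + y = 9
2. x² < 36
Yes

Take x = 0, y = 9. Substituting into each constraint:
  (1) 0 + 9 = 9 ✓
  (2) x² = (0)² = 0, and 0 < 36 ✓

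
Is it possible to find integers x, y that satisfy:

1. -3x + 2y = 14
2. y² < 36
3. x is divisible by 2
Yes

Take x = -2, y = 4. Substituting into each constraint:
  (1) -3(-2) + 2(4) = 14 ✓
  (2) y² = (4)² = 16, and 16 < 36 ✓
  (3) -2 = 2 × -1, remainder 0 ✓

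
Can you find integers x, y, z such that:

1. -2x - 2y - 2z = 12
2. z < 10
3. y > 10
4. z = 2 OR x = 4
Yes

Take x = -19, y = 11, z = 2. Substituting into each constraint:
  (1) -2(-19) - 2(11) - 2(2) = 12 ✓
  (2) 2 < 10 ✓
  (3) 11 > 10 ✓
  (4) z = 2, target 2 ✓ (first branch holds)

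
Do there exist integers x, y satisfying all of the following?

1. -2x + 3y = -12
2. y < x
Yes

Take x = -9, y = -10. Substituting into each constraint:
  (1) -2(-9) + 3(-10) = -12 ✓
  (2) -10 < -9 ✓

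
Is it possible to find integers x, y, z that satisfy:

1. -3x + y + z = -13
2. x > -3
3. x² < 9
Yes

Take x = 0, y = 0, z = -13. Substituting into each constraint:
  (1) -3(0) + 0 + (-13) = -13 ✓
  (2) 0 > -3 ✓
  (3) x² = (0)² = 0, and 0 < 9 ✓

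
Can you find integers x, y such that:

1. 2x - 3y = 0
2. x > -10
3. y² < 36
Yes

Take x = 0, y = 0. Substituting into each constraint:
  (1) 2(0) - 3(0) = 0 ✓
  (2) 0 > -10 ✓
  (3) y² = (0)² = 0, and 0 < 36 ✓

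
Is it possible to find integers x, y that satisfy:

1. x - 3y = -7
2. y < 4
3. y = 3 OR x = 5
Yes

Take x = 2, y = 3. Substituting into each constraint:
  (1) 2 - 3(3) = -7 ✓
  (2) 3 < 4 ✓
  (3) y = 3, target 3 ✓ (first branch holds)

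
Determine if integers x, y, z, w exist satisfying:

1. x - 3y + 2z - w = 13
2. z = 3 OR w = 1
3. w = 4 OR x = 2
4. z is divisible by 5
Yes

Take x = 2, y = 6, z = 15, w = 1. Substituting into each constraint:
  (1) 2 - 3(6) + 2(15) + (-1) = 13 ✓
  (2) w = 1, target 1 ✓ (second branch holds)
  (3) x = 2, target 2 ✓ (second branch holds)
  (4) 15 = 5 × 3, remainder 0 ✓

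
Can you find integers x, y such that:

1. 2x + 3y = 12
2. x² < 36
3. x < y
Yes

Take x = 0, y = 4. Substituting into each constraint:
  (1) 2(0) + 3(4) = 12 ✓
  (2) x² = (0)² = 0, and 0 < 36 ✓
  (3) 0 < 4 ✓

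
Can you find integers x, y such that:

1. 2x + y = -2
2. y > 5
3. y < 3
No

A contradictory subset is {y > 5, y < 3}. No integer assignment can satisfy these jointly:

  - y > 5: bounds one variable relative to a constant
  - y < 3: bounds one variable relative to a constant

Direct contradiction: the bounds on y require y ≥ 6 and y ≤ 2 simultaneously, which is empty.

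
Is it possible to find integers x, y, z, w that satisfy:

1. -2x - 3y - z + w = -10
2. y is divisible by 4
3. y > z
Yes

Take x = 0, y = 0, z = -1, w = -11. Substituting into each constraint:
  (1) -2(0) - 3(0) + 1 + (-11) = -10 ✓
  (2) 0 = 4 × 0, remainder 0 ✓
  (3) 0 > -1 ✓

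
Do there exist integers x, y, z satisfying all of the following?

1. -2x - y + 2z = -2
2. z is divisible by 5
Yes

Take x = 1, y = 0, z = 0. Substituting into each constraint:
  (1) -2(1) + 0 + 2(0) = -2 ✓
  (2) 0 = 5 × 0, remainder 0 ✓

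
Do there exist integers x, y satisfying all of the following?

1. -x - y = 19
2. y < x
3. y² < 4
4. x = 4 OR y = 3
No

The full constraint system is jointly infeasible over the integers. Each constraint and what it forces:

  - -x - y = 19: is a linear equation tying the variables together
  - y < x: bounds one variable relative to another variable
  - y² < 4: restricts y to |y| ≤ 1
  - x = 4 OR y = 3: forces a choice: either x = 4 or y = 3

Split on the disjunction (x = 4 OR y = 3):
  • If x = 4: the equation forces y = -23, but y² < 4 requires |y| ≤ 1.
  • If y = 3: this contradicts y² < 4, which requires |y| ≤ 1.
Both branches are infeasible, so the system has no integer solution.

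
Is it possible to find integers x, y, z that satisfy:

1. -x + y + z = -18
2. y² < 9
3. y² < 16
Yes

Take x = 0, y = 0, z = -18. Substituting into each constraint:
  (1) 0 + 0 + (-18) = -18 ✓
  (2) y² = (0)² = 0, and 0 < 9 ✓
  (3) y² = (0)² = 0, and 0 < 16 ✓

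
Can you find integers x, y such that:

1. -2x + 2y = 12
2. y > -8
Yes

Take x = -6, y = 0. Substituting into each constraint:
  (1) -2(-6) + 2(0) = 12 ✓
  (2) 0 > -8 ✓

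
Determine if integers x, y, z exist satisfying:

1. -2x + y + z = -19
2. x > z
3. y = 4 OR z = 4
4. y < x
Yes

Take x = 13, y = 3, z = 4. Substituting into each constraint:
  (1) -2(13) + 3 + 4 = -19 ✓
  (2) 13 > 4 ✓
  (3) z = 4, target 4 ✓ (second branch holds)
  (4) 3 < 13 ✓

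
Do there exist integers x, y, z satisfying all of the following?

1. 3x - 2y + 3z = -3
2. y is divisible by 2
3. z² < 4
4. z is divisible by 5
Yes

Take x = -1, y = 0, z = 0. Substituting into each constraint:
  (1) 3(-1) - 2(0) + 3(0) = -3 ✓
  (2) 0 = 2 × 0, remainder 0 ✓
  (3) z² = (0)² = 0, and 0 < 4 ✓
  (4) 0 = 5 × 0, remainder 0 ✓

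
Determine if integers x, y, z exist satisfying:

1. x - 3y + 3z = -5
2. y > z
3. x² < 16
Yes

Take x = -2, y = 1, z = 0. Substituting into each constraint:
  (1) (-2) - 3(1) + 3(0) = -5 ✓
  (2) 1 > 0 ✓
  (3) x² = (-2)² = 4, and 4 < 16 ✓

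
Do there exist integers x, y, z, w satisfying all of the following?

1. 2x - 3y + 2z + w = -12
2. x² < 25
Yes

Take x = 0, y = 4, z = 0, w = 0. Substituting into each constraint:
  (1) 2(0) - 3(4) + 2(0) + 0 = -12 ✓
  (2) x² = (0)² = 0, and 0 < 25 ✓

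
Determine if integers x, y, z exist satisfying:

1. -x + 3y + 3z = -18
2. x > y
Yes

Take x = 3, y = 2, z = -7. Substituting into each constraint:
  (1) (-3) + 3(2) + 3(-7) = -18 ✓
  (2) 3 > 2 ✓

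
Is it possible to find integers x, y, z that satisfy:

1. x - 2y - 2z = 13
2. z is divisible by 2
Yes

Take x = 13, y = 0, z = 0. Substituting into each constraint:
  (1) 13 - 2(0) - 2(0) = 13 ✓
  (2) 0 = 2 × 0, remainder 0 ✓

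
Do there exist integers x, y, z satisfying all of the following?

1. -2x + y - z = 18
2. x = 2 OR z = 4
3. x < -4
Yes

Take x = -5, y = 12, z = 4. Substituting into each constraint:
  (1) -2(-5) + 12 + (-4) = 18 ✓
  (2) z = 4, target 4 ✓ (second branch holds)
  (3) -5 < -4 ✓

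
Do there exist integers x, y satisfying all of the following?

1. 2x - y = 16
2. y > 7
Yes

Take x = 12, y = 8. Substituting into each constraint:
  (1) 2(12) + (-8) = 16 ✓
  (2) 8 > 7 ✓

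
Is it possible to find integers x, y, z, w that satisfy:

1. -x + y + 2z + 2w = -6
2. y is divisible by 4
Yes

Take x = 0, y = 0, z = 0, w = -3. Substituting into each constraint:
  (1) 0 + 0 + 2(0) + 2(-3) = -6 ✓
  (2) 0 = 4 × 0, remainder 0 ✓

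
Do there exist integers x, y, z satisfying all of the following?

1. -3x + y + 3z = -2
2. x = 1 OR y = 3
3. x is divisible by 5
No

The full constraint system is jointly infeasible over the integers. Each constraint and what it forces:

  - -3x + y + 3z = -2: is a linear equation tying the variables together
  - x = 1 OR y = 3: forces a choice: either x = 1 or y = 3
  - x is divisible by 5: restricts x to multiples of 5

Split on the disjunction (x = 1 OR y = 3):
  • If x = 1: this contradicts the divisibility constraint — 1 is not a multiple of 5.
  • If y = 3: with y = 3, writing x = 5x', every remaining term of the linear equation is divisible by 3, so the left side is ≡ 0 (mod 3); but the right side -5 ≡ 1 (mod 3). No integers can satisfy it.
Both branches are infeasible, so the system has no integer solution.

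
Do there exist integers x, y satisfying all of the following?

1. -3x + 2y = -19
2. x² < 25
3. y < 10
Yes

Take x = -1, y = -11. Substituting into each constraint:
  (1) -3(-1) + 2(-11) = -19 ✓
  (2) x² = (-1)² = 1, and 1 < 25 ✓
  (3) -11 < 10 ✓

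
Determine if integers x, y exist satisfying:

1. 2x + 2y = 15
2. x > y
No

Even the single constraint (2x + 2y = 15) is infeasible over the integers.

  - 2x + 2y = 15: every term on the left is divisible by 2, so the LHS ≡ 0 (mod 2), but the RHS 15 is not — no integer solution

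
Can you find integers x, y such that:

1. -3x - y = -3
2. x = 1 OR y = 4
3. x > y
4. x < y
No

A contradictory subset is {x > y, x < y}. No integer assignment can satisfy these jointly:

  - x > y: bounds one variable relative to another variable
  - x < y: bounds one variable relative to another variable

Direct contradiction: x > y and y > x cannot both hold.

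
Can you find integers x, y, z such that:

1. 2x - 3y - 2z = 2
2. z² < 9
Yes

Take x = 0, y = 0, z = -1. Substituting into each constraint:
  (1) 2(0) - 3(0) - 2(-1) = 2 ✓
  (2) z² = (-1)² = 1, and 1 < 9 ✓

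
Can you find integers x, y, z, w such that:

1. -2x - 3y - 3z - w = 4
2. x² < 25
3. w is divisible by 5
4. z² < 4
Yes

Take x = 1, y = -2, z = 0, w = 0. Substituting into each constraint:
  (1) -2(1) - 3(-2) - 3(0) + 0 = 4 ✓
  (2) x² = (1)² = 1, and 1 < 25 ✓
  (3) 0 = 5 × 0, remainder 0 ✓
  (4) z² = (0)² = 0, and 0 < 4 ✓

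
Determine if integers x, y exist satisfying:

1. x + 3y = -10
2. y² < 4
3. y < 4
Yes

Take x = -10, y = 0. Substituting into each constraint:
  (1) (-10) + 3(0) = -10 ✓
  (2) y² = (0)² = 0, and 0 < 4 ✓
  (3) 0 < 4 ✓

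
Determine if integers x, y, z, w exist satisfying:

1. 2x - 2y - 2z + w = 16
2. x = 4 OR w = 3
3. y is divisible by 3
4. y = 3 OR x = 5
Yes

Take x = 4, y = 3, z = -6, w = 2. Substituting into each constraint:
  (1) 2(4) - 2(3) - 2(-6) + 2 = 16 ✓
  (2) x = 4, target 4 ✓ (first branch holds)
  (3) 3 = 3 × 1, remainder 0 ✓
  (4) y = 3, target 3 ✓ (first branch holds)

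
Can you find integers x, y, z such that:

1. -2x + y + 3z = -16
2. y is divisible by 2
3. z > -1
Yes

Take x = 8, y = 0, z = 0. Substituting into each constraint:
  (1) -2(8) + 0 + 3(0) = -16 ✓
  (2) 0 = 2 × 0, remainder 0 ✓
  (3) 0 > -1 ✓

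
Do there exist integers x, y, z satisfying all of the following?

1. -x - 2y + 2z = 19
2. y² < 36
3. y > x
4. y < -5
No

A contradictory subset is {y² < 36, y < -5}. No integer assignment can satisfy these jointly:

  - y² < 36: restricts y to |y| ≤ 5
  - y < -5: bounds one variable relative to a constant

Direct contradiction: the bounds on y require y ≥ -5 and y ≤ -6 simultaneously, which is empty.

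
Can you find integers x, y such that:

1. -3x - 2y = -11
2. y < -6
Yes

Take x = 9, y = -8. Substituting into each constraint:
  (1) -3(9) - 2(-8) = -11 ✓
  (2) -8 < -6 ✓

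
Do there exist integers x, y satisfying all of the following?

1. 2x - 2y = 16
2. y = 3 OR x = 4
Yes

Take x = 11, y = 3. Substituting into each constraint:
  (1) 2(11) - 2(3) = 16 ✓
  (2) y = 3, target 3 ✓ (first branch holds)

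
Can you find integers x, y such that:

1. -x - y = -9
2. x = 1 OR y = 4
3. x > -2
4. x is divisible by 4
No

A contradictory subset is {-x - y = -9, x = 1 OR y = 4, x is divisible by 4}. No integer assignment can satisfy these jointly:

  - -x - y = -9: is a linear equation tying the variables together
  - x = 1 OR y = 4: forces a choice: either x = 1 or y = 4
  - x is divisible by 4: restricts x to multiples of 4

Split on the disjunction (x = 1 OR y = 4):
  • If x = 1: this contradicts the divisibility constraint — 1 is not a multiple of 4.
  • If y = 4: with y = 4, writing x = 4x', every remaining term of the linear equation is divisible by 4, so the left side is ≡ 0 (mod 4); but the right side -5 ≡ 3 (mod 4). No integers can satisfy it.
Both branches are infeasible, so the system has no integer solution.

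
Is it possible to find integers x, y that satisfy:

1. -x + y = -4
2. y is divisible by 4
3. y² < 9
Yes

Take x = 4, y = 0. Substituting into each constraint:
  (1) (-4) + 0 = -4 ✓
  (2) 0 = 4 × 0, remainder 0 ✓
  (3) y² = (0)² = 0, and 0 < 9 ✓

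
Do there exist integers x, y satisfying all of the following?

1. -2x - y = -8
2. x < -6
Yes

Take x = -7, y = 22. Substituting into each constraint:
  (1) -2(-7) + (-22) = -8 ✓
  (2) -7 < -6 ✓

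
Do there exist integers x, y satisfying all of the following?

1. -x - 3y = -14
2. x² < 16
Yes

Take x = -1, y = 5. Substituting into each constraint:
  (1) 1 - 3(5) = -14 ✓
  (2) x² = (-1)² = 1, and 1 < 16 ✓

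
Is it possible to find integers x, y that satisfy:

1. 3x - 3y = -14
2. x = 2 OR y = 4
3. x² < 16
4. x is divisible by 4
No

Even the single constraint (3x - 3y = -14) is infeasible over the integers.

  - 3x - 3y = -14: every term on the left is divisible by 3, so the LHS ≡ 0 (mod 3), but the RHS -14 is not — no integer solution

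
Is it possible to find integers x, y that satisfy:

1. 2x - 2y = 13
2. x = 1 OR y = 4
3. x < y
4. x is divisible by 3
No

Even the single constraint (2x - 2y = 13) is infeasible over the integers.

  - 2x - 2y = 13: every term on the left is divisible by 2, so the LHS ≡ 0 (mod 2), but the RHS 13 is not — no integer solution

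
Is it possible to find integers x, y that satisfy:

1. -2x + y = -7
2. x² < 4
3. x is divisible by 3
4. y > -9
Yes

Take x = 0, y = -7. Substituting into each constraint:
  (1) -2(0) + (-7) = -7 ✓
  (2) x² = (0)² = 0, and 0 < 4 ✓
  (3) 0 = 3 × 0, remainder 0 ✓
  (4) -7 > -9 ✓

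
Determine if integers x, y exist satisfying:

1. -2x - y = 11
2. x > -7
Yes

Take x = 0, y = -11. Substituting into each constraint:
  (1) -2(0) + 11 = 11 ✓
  (2) 0 > -7 ✓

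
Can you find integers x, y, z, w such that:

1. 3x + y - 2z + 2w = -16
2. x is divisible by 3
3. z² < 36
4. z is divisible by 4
Yes

Take x = 0, y = -16, z = 0, w = 0. Substituting into each constraint:
  (1) 3(0) + (-16) - 2(0) + 2(0) = -16 ✓
  (2) 0 = 3 × 0, remainder 0 ✓
  (3) z² = (0)² = 0, and 0 < 36 ✓
  (4) 0 = 4 × 0, remainder 0 ✓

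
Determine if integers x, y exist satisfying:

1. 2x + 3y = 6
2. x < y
Yes

Take x = 0, y = 2. Substituting into each constraint:
  (1) 2(0) + 3(2) = 6 ✓
  (2) 0 < 2 ✓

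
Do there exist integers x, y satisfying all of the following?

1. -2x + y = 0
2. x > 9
Yes

Take x = 10, y = 20. Substituting into each constraint:
  (1) -2(10) + 20 = 0 ✓
  (2) 10 > 9 ✓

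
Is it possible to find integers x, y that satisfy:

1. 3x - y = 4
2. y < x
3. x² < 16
Yes

Take x = 1, y = -1. Substituting into each constraint:
  (1) 3(1) + 1 = 4 ✓
  (2) -1 < 1 ✓
  (3) x² = (1)² = 1, and 1 < 16 ✓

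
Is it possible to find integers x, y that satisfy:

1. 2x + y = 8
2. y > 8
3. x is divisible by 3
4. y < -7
No

A contradictory subset is {y > 8, y < -7}. No integer assignment can satisfy these jointly:

  - y > 8: bounds one variable relative to a constant
  - y < -7: bounds one variable relative to a constant

Direct contradiction: the bounds on y require y ≥ 9 and y ≤ -8 simultaneously, which is empty.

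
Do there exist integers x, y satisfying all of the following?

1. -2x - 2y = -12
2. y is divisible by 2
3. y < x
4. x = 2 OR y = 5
No

A contradictory subset is {-2x - 2y = -12, y < x, x = 2 OR y = 5}. No integer assignment can satisfy these jointly:

  - -2x - 2y = -12: is a linear equation tying the variables together
  - y < x: bounds one variable relative to another variable
  - x = 2 OR y = 5: forces a choice: either x = 2 or y = 5

Split on the disjunction (x = 2 OR y = 5):
  • If x = 2: the equation forces y = 4, giving (x, y) = (2, 4), which violates x > y.
  • If y = 5: the equation forces x = 1, giving (y, x) = (5, 1), which violates x > y.
Both branches are infeasible, so the system has no integer solution.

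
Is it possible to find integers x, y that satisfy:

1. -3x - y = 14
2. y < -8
Yes

Take x = 0, y = -14. Substituting into each constraint:
  (1) -3(0) + 14 = 14 ✓
  (2) -14 < -8 ✓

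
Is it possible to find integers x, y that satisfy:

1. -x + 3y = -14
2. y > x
Yes

Take x = -10, y = -8. Substituting into each constraint:
  (1) 10 + 3(-8) = -14 ✓
  (2) -8 > -10 ✓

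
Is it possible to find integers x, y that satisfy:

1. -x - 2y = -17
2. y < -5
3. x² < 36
No

The full constraint system is jointly infeasible over the integers. Each constraint and what it forces:

  - -x - 2y = -17: is a linear equation tying the variables together
  - y < -5: bounds one variable relative to a constant
  - x² < 36: restricts x to |x| ≤ 5

Range argument: with x ∈ [-5, 5], y ∈ [−∞, -6], the left side of the equation is at least 7, but the right side is -17 < 7. No integer solution exists.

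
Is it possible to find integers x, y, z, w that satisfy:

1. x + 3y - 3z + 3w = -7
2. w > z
Yes

Take x = -10, y = 0, z = -1, w = 0. Substituting into each constraint:
  (1) (-10) + 3(0) - 3(-1) + 3(0) = -7 ✓
  (2) 0 > -1 ✓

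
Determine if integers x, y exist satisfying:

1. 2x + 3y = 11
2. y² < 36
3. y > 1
Yes

Take x = 1, y = 3. Substituting into each constraint:
  (1) 2(1) + 3(3) = 11 ✓
  (2) y² = (3)² = 9, and 9 < 36 ✓
  (3) 3 > 1 ✓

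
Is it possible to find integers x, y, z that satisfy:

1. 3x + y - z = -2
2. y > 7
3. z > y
Yes

Take x = 0, y = 8, z = 10. Substituting into each constraint:
  (1) 3(0) + 8 + (-10) = -2 ✓
  (2) 8 > 7 ✓
  (3) 10 > 8 ✓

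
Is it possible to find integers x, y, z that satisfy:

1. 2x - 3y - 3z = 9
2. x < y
Yes

Take x = 0, y = 1, z = -4. Substituting into each constraint:
  (1) 2(0) - 3(1) - 3(-4) = 9 ✓
  (2) 0 < 1 ✓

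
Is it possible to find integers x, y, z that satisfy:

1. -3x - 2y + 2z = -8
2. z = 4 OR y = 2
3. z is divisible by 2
Yes

Take x = 0, y = 2, z = -2. Substituting into each constraint:
  (1) -3(0) - 2(2) + 2(-2) = -8 ✓
  (2) y = 2, target 2 ✓ (second branch holds)
  (3) -2 = 2 × -1, remainder 0 ✓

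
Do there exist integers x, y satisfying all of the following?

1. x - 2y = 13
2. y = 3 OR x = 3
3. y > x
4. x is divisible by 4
No

A contradictory subset is {x - 2y = 13, y = 3 OR x = 3, y > x}. No integer assignment can satisfy these jointly:

  - x - 2y = 13: is a linear equation tying the variables together
  - y = 3 OR x = 3: forces a choice: either y = 3 or x = 3
  - y > x: bounds one variable relative to another variable

Split on the disjunction (y = 3 OR x = 3):
  • If y = 3: the equation forces x = 19, giving (y, x) = (3, 19), which violates y > x.
  • If x = 3: the equation forces y = -5, giving (x, y) = (3, -5), which violates y > x.
Both branches are infeasible, so the system has no integer solution.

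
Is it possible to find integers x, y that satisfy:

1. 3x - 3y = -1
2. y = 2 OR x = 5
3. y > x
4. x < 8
No

Even the single constraint (3x - 3y = -1) is infeasible over the integers.

  - 3x - 3y = -1: every term on the left is divisible by 3, so the LHS ≡ 0 (mod 3), but the RHS -1 is not — no integer solution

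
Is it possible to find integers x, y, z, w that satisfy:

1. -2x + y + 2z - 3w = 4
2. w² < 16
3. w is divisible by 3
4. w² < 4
Yes

Take x = 0, y = 4, z = 0, w = 0. Substituting into each constraint:
  (1) -2(0) + 4 + 2(0) - 3(0) = 4 ✓
  (2) w² = (0)² = 0, and 0 < 16 ✓
  (3) 0 = 3 × 0, remainder 0 ✓
  (4) w² = (0)² = 0, and 0 < 4 ✓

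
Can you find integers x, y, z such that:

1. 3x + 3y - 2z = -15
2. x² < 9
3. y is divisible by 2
Yes

Take x = 1, y = 0, z = 9. Substituting into each constraint:
  (1) 3(1) + 3(0) - 2(9) = -15 ✓
  (2) x² = (1)² = 1, and 1 < 9 ✓
  (3) 0 = 2 × 0, remainder 0 ✓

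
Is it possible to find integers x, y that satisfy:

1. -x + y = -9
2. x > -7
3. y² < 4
Yes

Take x = 9, y = 0. Substituting into each constraint:
  (1) (-9) + 0 = -9 ✓
  (2) 9 > -7 ✓
  (3) y² = (0)² = 0, and 0 < 4 ✓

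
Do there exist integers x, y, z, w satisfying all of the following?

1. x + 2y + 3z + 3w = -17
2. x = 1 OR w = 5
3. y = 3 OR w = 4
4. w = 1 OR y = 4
Yes

Take x = 1, y = 3, z = -9, w = 1. Substituting into each constraint:
  (1) 1 + 2(3) + 3(-9) + 3(1) = -17 ✓
  (2) x = 1, target 1 ✓ (first branch holds)
  (3) y = 3, target 3 ✓ (first branch holds)
  (4) w = 1, target 1 ✓ (first branch holds)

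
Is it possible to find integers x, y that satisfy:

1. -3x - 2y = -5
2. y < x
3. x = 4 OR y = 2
No

The full constraint system is jointly infeasible over the integers. Each constraint and what it forces:

  - -3x - 2y = -5: is a linear equation tying the variables together
  - y < x: bounds one variable relative to another variable
  - x = 4 OR y = 2: forces a choice: either x = 4 or y = 2

Split on the disjunction (x = 4 OR y = 2):
  • If x = 4: with x = 4, every remaining term of the linear equation is divisible by 2, so the left side is ≡ 0 (mod 2); but the right side 7 ≡ 1 (mod 2). No integers can satisfy it.
  • If y = 2: with y = 2, every remaining term of the linear equation is divisible by 3, so the left side is ≡ 0 (mod 3); but the right side -1 ≡ 2 (mod 3). No integers can satisfy it.
Both branches are infeasible, so the system has no integer solution.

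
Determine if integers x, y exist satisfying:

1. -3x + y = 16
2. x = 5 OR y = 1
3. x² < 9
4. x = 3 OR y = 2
No

The full constraint system is jointly infeasible over the integers. Each constraint and what it forces:

  - -3x + y = 16: is a linear equation tying the variables together
  - x = 5 OR y = 1: forces a choice: either x = 5 or y = 1
  - x² < 9: restricts x to |x| ≤ 2
  - x = 3 OR y = 2: forces a choice: either x = 3 or y = 2

The bounds confine x to {-2, -1, 0, 1, 2}. For each value, substitute into the equation:
  • x = -2: the equation forces y = 10, but neither branch of (x = 5 OR y = 1) holds.
  • x = -1: the equation forces y = 13, but neither branch of (x = 5 OR y = 1) holds.
  • x = 0: the equation forces y = 16, but neither branch of (x = 5 OR y = 1) holds.
  • x = 1: the equation forces y = 19, but neither branch of (x = 5 OR y = 1) holds.
  • x = 2: the equation forces y = 22, but neither branch of (x = 5 OR y = 1) holds.
Every case fails, so no integer solution exists.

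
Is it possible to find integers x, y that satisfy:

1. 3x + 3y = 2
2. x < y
No

Even the single constraint (3x + 3y = 2) is infeasible over the integers.

  - 3x + 3y = 2: every term on the left is divisible by 3, so the LHS ≡ 0 (mod 3), but the RHS 2 is not — no integer solution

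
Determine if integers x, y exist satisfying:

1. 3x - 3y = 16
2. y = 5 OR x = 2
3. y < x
No

Even the single constraint (3x - 3y = 16) is infeasible over the integers.

  - 3x - 3y = 16: every term on the left is divisible by 3, so the LHS ≡ 0 (mod 3), but the RHS 16 is not — no integer solution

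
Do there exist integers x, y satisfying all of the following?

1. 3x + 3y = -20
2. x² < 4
No

Even the single constraint (3x + 3y = -20) is infeasible over the integers.

  - 3x + 3y = -20: every term on the left is divisible by 3, so the LHS ≡ 0 (mod 3), but the RHS -20 is not — no integer solution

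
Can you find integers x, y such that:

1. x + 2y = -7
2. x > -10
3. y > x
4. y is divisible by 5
Yes

Take x = -7, y = 0. Substituting into each constraint:
  (1) (-7) + 2(0) = -7 ✓
  (2) -7 > -10 ✓
  (3) 0 > -7 ✓
  (4) 0 = 5 × 0, remainder 0 ✓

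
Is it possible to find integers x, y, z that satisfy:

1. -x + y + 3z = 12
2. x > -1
Yes

Take x = 0, y = 0, z = 4. Substituting into each constraint:
  (1) 0 + 0 + 3(4) = 12 ✓
  (2) 0 > -1 ✓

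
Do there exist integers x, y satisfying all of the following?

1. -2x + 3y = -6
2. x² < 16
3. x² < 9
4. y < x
Yes

Take x = 0, y = -2. Substituting into each constraint:
  (1) -2(0) + 3(-2) = -6 ✓
  (2) x² = (0)² = 0, and 0 < 16 ✓
  (3) x² = (0)² = 0, and 0 < 9 ✓
  (4) -2 < 0 ✓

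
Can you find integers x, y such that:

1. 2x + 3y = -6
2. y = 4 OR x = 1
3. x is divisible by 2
No

The full constraint system is jointly infeasible over the integers. Each constraint and what it forces:

  - 2x + 3y = -6: is a linear equation tying the variables together
  - y = 4 OR x = 1: forces a choice: either y = 4 or x = 1
  - x is divisible by 2: restricts x to multiples of 2

Split on the disjunction (y = 4 OR x = 1):
  • If y = 4: with y = 4, writing x = 2x', every remaining term of the linear equation is divisible by 4, so the left side is ≡ 0 (mod 4); but the right side -18 ≡ 2 (mod 4). No integers can satisfy it.
  • If x = 1: this contradicts the divisibility constraint — 1 is not a multiple of 2.
Both branches are infeasible, so the system has no integer solution.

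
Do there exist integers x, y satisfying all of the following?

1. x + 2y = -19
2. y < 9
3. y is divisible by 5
Yes

Take x = -19, y = 0. Substituting into each constraint:
  (1) (-19) + 2(0) = -19 ✓
  (2) 0 < 9 ✓
  (3) 0 = 5 × 0, remainder 0 ✓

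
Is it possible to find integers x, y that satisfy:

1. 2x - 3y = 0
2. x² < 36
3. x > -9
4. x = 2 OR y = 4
No

A contradictory subset is {2x - 3y = 0, x² < 36, x = 2 OR y = 4}. No integer assignment can satisfy these jointly:

  - 2x - 3y = 0: is a linear equation tying the variables together
  - x² < 36: restricts x to |x| ≤ 5
  - x = 2 OR y = 4: forces a choice: either x = 2 or y = 4

Split on the disjunction (x = 2 OR y = 4):
  • If x = 2: with x = 2, every remaining term of the linear equation is divisible by 3, so the left side is ≡ 0 (mod 3); but the right side -4 ≡ 2 (mod 3). No integers can satisfy it.
  • If y = 4: the equation forces x = 6, but x² < 36 requires |x| ≤ 5.
Both branches are infeasible, so the system has no integer solution.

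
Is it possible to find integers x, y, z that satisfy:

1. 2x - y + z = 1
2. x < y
Yes

Take x = 0, y = 1, z = 2. Substituting into each constraint:
  (1) 2(0) + (-1) + 2 = 1 ✓
  (2) 0 < 1 ✓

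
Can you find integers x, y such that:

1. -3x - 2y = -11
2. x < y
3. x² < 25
Yes

Take x = 1, y = 4. Substituting into each constraint:
  (1) -3(1) - 2(4) = -11 ✓
  (2) 1 < 4 ✓
  (3) x² = (1)² = 1, and 1 < 25 ✓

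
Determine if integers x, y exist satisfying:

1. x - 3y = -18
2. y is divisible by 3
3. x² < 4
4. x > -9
Yes

Take x = 0, y = 6. Substituting into each constraint:
  (1) 0 - 3(6) = -18 ✓
  (2) 6 = 3 × 2, remainder 0 ✓
  (3) x² = (0)² = 0, and 0 < 4 ✓
  (4) 0 > -9 ✓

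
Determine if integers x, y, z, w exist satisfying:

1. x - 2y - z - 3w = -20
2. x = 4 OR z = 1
Yes

Take x = 2, y = 0, z = 1, w = 7. Substituting into each constraint:
  (1) 2 - 2(0) + (-1) - 3(7) = -20 ✓
  (2) z = 1, target 1 ✓ (second branch holds)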